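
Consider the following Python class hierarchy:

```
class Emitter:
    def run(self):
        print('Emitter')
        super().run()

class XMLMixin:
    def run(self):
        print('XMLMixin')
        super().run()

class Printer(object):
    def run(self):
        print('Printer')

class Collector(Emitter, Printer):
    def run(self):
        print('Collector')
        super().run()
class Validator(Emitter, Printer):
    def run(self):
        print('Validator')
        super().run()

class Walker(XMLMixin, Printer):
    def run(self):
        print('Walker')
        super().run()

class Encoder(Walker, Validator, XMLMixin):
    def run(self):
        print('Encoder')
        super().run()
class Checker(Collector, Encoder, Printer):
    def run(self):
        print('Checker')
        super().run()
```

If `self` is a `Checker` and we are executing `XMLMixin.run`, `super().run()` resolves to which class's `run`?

Emitter

L[Checker] = Checker + merge(L[Collector], L[Encoder], L[Printer], [Collector Encoder Printer])
  take Collector:  [Collector Emitter Printer object] + [Encoder Walker Validator XMLMixin Emitter Printer object] + [Printer object] + [Collector Encoder Printer]
  take Encoder:  [Emitter Printer object] + [Encoder Walker Validator XMLMixin Emitter Printer object] + [Printer object] + [Encoder Printer]
  take Walker:  [Emitter Printer object] + [Walker Validator XMLMixin Emitter Printer object] + [Printer object] + [Printer]
  take Validator:  [Emitter Printer object] + [Validator XMLMixin Emitter Printer object] + [Printer object] + [Printer]
  take XMLMixin:  [Emitter Printer object] + [XMLMixin Emitter Printer object] + [Printer object] + [Printer]
  take Emitter:  [Emitter Printer object] + [Emitter Printer object] + [Printer object] + [Printer]
  take Printer:  [Printer object] + [Printer object] + [Printer object] + [Printer]
  take object:  [object] + [object] + [object]
MRO: Checker Collector Encoder Walker Validator XMLMixin Emitter Printer object
super() in XMLMixin.run on a Checker instance goes to the class after XMLMixin in Checker's MRO: Emitter.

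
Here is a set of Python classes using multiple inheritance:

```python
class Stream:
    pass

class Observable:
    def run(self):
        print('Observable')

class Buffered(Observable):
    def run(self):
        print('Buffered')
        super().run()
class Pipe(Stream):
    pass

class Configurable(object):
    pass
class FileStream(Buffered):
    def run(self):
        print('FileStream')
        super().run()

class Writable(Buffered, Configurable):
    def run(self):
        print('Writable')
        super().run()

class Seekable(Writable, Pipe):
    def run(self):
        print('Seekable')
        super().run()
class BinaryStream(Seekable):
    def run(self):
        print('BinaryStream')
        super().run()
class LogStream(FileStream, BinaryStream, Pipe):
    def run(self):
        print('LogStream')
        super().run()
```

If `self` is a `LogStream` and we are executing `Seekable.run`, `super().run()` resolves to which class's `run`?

Writable

L[LogStream] = LogStream + merge(L[FileStream], L[BinaryStream], L[Pipe], [FileStream BinaryStream Pipe])
  take FileStream:  [FileStream Buffered Observable object] + [BinaryStream Seekable Writable Buffered Observable Configurable Pipe Stream object] + [Pipe Stream object] + [FileStream BinaryStream Pipe]
  take BinaryStream:  [Buffered Observable object] + [BinaryStream Seekable Writable Buffered Observable Configurable Pipe Stream object] + [Pipe Stream object] + [BinaryStream Pipe]
  take Seekable:  [Buffered Observable object] + [Seekable Writable Buffered Observable Configurable Pipe Stream object] + [Pipe Stream object] + [Pipe]
  take Writable:  [Buffered Observable object] + [Writable Buffered Observable Configurable Pipe Stream object] + [Pipe Stream object] + [Pipe]
  take Buffered:  [Buffered Observable object] + [Buffered Observable Configurable Pipe Stream object] + [Pipe Stream object] + [Pipe]
  take Observable:  [Observable object] + [Observable Configurable Pipe Stream object] + [Pipe Stream object] + [Pipe]
  take Configurable:  [object] + [Configurable Pipe Stream object] + [Pipe Stream object] + [Pipe]
  take Pipe:  [object] + [Pipe Stream object] + [Pipe Stream object] + [Pipe]
  take Stream:  [object] + [Stream object] + [Stream object]
  take object:  [object] + [object] + [object]
MRO: LogStream FileStream BinaryStream Seekable Writable Buffered Observable Configurable Pipe Stream object
super() in Seekable.run on a LogStream instance goes to the class after Seekable in LogStream's MRO: Writable.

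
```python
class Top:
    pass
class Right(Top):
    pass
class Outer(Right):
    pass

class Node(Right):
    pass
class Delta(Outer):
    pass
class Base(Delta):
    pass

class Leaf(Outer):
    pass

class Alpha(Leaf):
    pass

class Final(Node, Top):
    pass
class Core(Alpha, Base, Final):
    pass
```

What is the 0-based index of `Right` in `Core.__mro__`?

L[Core] = Core + merge(L[Alpha], L[Base], L[Final], [Alpha Base Final])
  take Alpha:  [Alpha Leaf Outer Right Top object] + [Base Delta Outer Right Top object] + [Final Node Right Top object] + [Alpha Base Final]
  take Leaf:  [Leaf Outer Right Top object] + [Base Delta Outer Right Top object] + [Final Node Right Top object] + [Base Final]
  take Base:  [Outer Right Top object] + [Base Delta Outer Right Top object] + [Final Node Right Top object] + [Base Final]
  take Delta:  [Outer Right Top object] + [Delta Outer Right Top object] + [Final Node Right Top object] + [Final]
  take Outer:  [Outer Right Top object] + [Outer Right Top object] + [Final Node Right Top object] + [Final]
  take Final:  [Right Top object] + [Right Top object] + [Final Node Right Top object] + [Final]
  take Node:  [Right Top object] + [Right Top object] + [Node Right Top object]
  take Right:  [Right Top object] + [Right Top object] + [Right Top object]
  take Top:  [Top object] + [Top object] + [Top object]
  take object:  [object] + [object] + [object]
MRO: Core Alpha Leaf Base Delta Outer Final Node Right Top object
Right sits at index 8.

8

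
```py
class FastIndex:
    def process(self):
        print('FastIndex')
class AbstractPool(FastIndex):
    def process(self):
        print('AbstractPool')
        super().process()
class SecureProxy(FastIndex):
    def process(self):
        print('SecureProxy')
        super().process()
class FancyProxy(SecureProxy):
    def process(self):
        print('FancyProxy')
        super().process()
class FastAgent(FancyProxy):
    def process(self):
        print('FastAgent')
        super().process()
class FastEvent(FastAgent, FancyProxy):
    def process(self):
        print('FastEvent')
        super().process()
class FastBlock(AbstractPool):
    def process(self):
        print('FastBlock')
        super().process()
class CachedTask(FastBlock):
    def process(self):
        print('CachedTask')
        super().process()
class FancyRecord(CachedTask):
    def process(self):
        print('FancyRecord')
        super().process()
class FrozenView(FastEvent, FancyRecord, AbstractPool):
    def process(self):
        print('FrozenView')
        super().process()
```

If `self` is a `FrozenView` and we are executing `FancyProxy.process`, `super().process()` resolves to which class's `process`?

L[FrozenView] = FrozenView + merge(L[FastEvent], L[FancyRecord], L[AbstractPool], [FastEvent FancyRecord AbstractPool])
  take FastEvent:  [FastEvent FastAgent FancyProxy SecureProxy FastIndex object] + [FancyRecord CachedTask FastBlock AbstractPool FastIndex object] + [AbstractPool FastIndex object] + [FastEvent FancyRecord AbstractPool]
  take FastAgent:  [FastAgent FancyProxy SecureProxy FastIndex object] + [FancyRecord CachedTask FastBlock AbstractPool FastIndex object] + [AbstractPool FastIndex object] + [FancyRecord AbstractPool]
  take FancyProxy:  [FancyProxy SecureProxy FastIndex object] + [FancyRecord CachedTask FastBlock AbstractPool FastIndex object] + [AbstractPool FastIndex object] + [FancyRecord AbstractPool]
  take SecureProxy:  [SecureProxy FastIndex object] + [FancyRecord CachedTask FastBlock AbstractPool FastIndex object] + [AbstractPool FastIndex object] + [FancyRecord AbstractPool]
  take FancyRecord:  [FastIndex object] + [FancyRecord CachedTask FastBlock AbstractPool FastIndex object] + [AbstractPool FastIndex object] + [FancyRecord AbstractPool]
  take CachedTask:  [FastIndex object] + [CachedTask FastBlock AbstractPool FastIndex object] + [AbstractPool FastIndex object] + [AbstractPool]
  take FastBlock:  [FastIndex object] + [FastBlock AbstractPool FastIndex object] + [AbstractPool FastIndex object] + [AbstractPool]
  take AbstractPool:  [FastIndex object] + [AbstractPool FastIndex object] + [AbstractPool FastIndex object] + [AbstractPool]
  take FastIndex:  [FastIndex object] + [FastIndex object] + [FastIndex object]
  take object:  [object] + [object] + [object]
MRO: FrozenView FastEvent FastAgent FancyProxy SecureProxy FancyRecord CachedTask FastBlock AbstractPool FastIndex object
super() in FancyProxy.process on a FrozenView instance goes to the class after FancyProxy in FrozenView's MRO: SecureProxy.

SecureProxy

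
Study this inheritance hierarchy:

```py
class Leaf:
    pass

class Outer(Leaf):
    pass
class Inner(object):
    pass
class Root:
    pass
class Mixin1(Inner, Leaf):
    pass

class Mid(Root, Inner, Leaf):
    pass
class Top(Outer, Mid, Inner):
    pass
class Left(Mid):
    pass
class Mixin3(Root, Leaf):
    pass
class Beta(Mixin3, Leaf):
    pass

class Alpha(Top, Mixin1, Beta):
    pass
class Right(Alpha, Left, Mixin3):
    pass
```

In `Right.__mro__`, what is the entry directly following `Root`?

Inner

L[Right] = Right + merge(L[Alpha], L[Left], L[Mixin3], [Alpha Left Mixin3])
  take Alpha:  [Alpha Top Outer Mid Mixin1 Beta Mixin3 Root Inner Leaf object] + [Left Mid Root Inner Leaf object] + [Mixin3 Root Leaf object] + [Alpha Left Mixin3]
  take Top:  [Top Outer Mid Mixin1 Beta Mixin3 Root Inner Leaf object] + [Left Mid Root Inner Leaf object] + [Mixin3 Root Leaf object] + [Left Mixin3]
  take Outer:  [Outer Mid Mixin1 Beta Mixin3 Root Inner Leaf object] + [Left Mid Root Inner Leaf object] + [Mixin3 Root Leaf object] + [Left Mixin3]
  take Left:  [Mid Mixin1 Beta Mixin3 Root Inner Leaf object] + [Left Mid Root Inner Leaf object] + [Mixin3 Root Leaf object] + [Left Mixin3]
  take Mid:  [Mid Mixin1 Beta Mixin3 Root Inner Leaf object] + [Mid Root Inner Leaf object] + [Mixin3 Root Leaf object] + [Mixin3]
  take Mixin1:  [Mixin1 Beta Mixin3 Root Inner Leaf object] + [Root Inner Leaf object] + [Mixin3 Root Leaf object] + [Mixin3]
  take Beta:  [Beta Mixin3 Root Inner Leaf object] + [Root Inner Leaf object] + [Mixin3 Root Leaf object] + [Mixin3]
  take Mixin3:  [Mixin3 Root Inner Leaf object] + [Root Inner Leaf object] + [Mixin3 Root Leaf object] + [Mixin3]
  take Root:  [Root Inner Leaf object] + [Root Inner Leaf object] + [Root Leaf object]
  take Inner:  [Inner Leaf object] + [Inner Leaf object] + [Leaf object]
  take Leaf:  [Leaf object] + [Leaf object] + [Leaf object]
  take object:  [object] + [object] + [object]
MRO: Right Alpha Top Outer Left Mid Mixin1 Beta Mixin3 Root Inner Leaf object
Root is at position 9; next is Inner.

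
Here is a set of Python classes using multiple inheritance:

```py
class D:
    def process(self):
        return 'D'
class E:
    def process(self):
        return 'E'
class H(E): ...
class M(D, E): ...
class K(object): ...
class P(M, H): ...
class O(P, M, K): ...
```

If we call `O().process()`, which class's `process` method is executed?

D

L[O] = O + merge(L[P], L[M], L[K], [P M K])
  take P:  [P M D H E object] + [M D E object] + [K object] + [P M K]
  take M:  [M D H E object] + [M D E object] + [K object] + [M K]
  take D:  [D H E object] + [D E object] + [K object] + [K]
  take H:  [H E object] + [E object] + [K object] + [K]
  take E:  [E object] + [E object] + [K object] + [K]
  take K:  [object] + [object] + [K object] + [K]
  take object:  [object] + [object] + [object]
MRO: O P M D H E K object
process is defined in: D, E. First along the MRO is D.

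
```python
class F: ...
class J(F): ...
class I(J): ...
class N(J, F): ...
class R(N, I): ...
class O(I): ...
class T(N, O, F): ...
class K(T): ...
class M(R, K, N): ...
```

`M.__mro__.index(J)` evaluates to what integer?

7

L[M] = M + merge(L[R], L[K], L[N], [R K N])
  take R:  [R N I J F object] + [K T N O I J F object] + [N J F object] + [R K N]
  take K:  [N I J F object] + [K T N O I J F object] + [N J F object] + [K N]
  take T:  [N I J F object] + [T N O I J F object] + [N J F object] + [N]
  take N:  [N I J F object] + [N O I J F object] + [N J F object] + [N]
  take O:  [I J F object] + [O I J F object] + [J F object]
  take I:  [I J F object] + [I J F object] + [J F object]
  take J:  [J F object] + [J F object] + [J F object]
  take F:  [F object] + [F object] + [F object]
  take object:  [object] + [object] + [object]
MRO: M R K T N O I J F object
J sits at index 7.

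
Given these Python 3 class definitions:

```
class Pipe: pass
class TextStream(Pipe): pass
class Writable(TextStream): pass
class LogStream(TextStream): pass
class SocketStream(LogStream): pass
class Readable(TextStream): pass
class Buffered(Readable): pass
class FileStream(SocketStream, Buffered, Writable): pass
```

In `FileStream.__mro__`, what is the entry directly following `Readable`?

Writable

L[FileStream] = FileStream + merge(L[SocketStream], L[Buffered], L[Writable], [SocketStream Buffered Writable])
  take SocketStream:  [SocketStream LogStream TextStream Pipe object] + [Buffered Readable TextStream Pipe object] + [Writable TextStream Pipe object] + [SocketStream Buffered Writable]
  take LogStream:  [LogStream TextStream Pipe object] + [Buffered Readable TextStream Pipe object] + [Writable TextStream Pipe object] + [Buffered Writable]
  take Buffered:  [TextStream Pipe object] + [Buffered Readable TextStream Pipe object] + [Writable TextStream Pipe object] + [Buffered Writable]
  take Readable:  [TextStream Pipe object] + [Readable TextStream Pipe object] + [Writable TextStream Pipe object] + [Writable]
  take Writable:  [TextStream Pipe object] + [TextStream Pipe object] + [Writable TextStream Pipe object] + [Writable]
  take TextStream:  [TextStream Pipe object] + [TextStream Pipe object] + [TextStream Pipe object]
  take Pipe:  [Pipe object] + [Pipe object] + [Pipe object]
  take object:  [object] + [object] + [object]
MRO: FileStream SocketStream LogStream Buffered Readable Writable TextStream Pipe object
Readable is at position 4; next is Writable.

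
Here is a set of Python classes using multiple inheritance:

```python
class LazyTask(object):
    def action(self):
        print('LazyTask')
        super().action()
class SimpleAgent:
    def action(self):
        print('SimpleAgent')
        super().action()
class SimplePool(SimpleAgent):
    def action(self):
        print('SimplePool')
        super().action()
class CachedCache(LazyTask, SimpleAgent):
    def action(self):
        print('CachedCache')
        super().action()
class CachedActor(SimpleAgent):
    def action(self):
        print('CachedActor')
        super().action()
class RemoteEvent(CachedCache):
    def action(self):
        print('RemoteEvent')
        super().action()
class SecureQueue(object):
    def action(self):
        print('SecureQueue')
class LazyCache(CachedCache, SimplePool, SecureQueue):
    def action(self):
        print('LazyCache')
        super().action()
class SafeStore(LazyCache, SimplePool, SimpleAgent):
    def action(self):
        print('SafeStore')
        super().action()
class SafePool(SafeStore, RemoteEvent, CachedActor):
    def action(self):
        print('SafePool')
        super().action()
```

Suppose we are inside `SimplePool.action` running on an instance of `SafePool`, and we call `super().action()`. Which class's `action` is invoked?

CachedActor

L[SafePool] = SafePool + merge(L[SafeStore], L[RemoteEvent], L[CachedActor], [SafeStore RemoteEvent CachedActor])
  take SafeStore:  [SafeStore LazyCache CachedCache LazyTask SimplePool SimpleAgent SecureQueue object] + [RemoteEvent CachedCache LazyTask SimpleAgent object] + [CachedActor SimpleAgent object] + [SafeStore RemoteEvent CachedActor]
  take LazyCache:  [LazyCache CachedCache LazyTask SimplePool SimpleAgent SecureQueue object] + [RemoteEvent CachedCache LazyTask SimpleAgent object] + [CachedActor SimpleAgent object] + [RemoteEvent CachedActor]
  take RemoteEvent:  [CachedCache LazyTask SimplePool SimpleAgent SecureQueue object] + [RemoteEvent CachedCache LazyTask SimpleAgent object] + [CachedActor SimpleAgent object] + [RemoteEvent CachedActor]
  take CachedCache:  [CachedCache LazyTask SimplePool SimpleAgent SecureQueue object] + [CachedCache LazyTask SimpleAgent object] + [CachedActor SimpleAgent object] + [CachedActor]
  take LazyTask:  [LazyTask SimplePool SimpleAgent SecureQueue object] + [LazyTask SimpleAgent object] + [CachedActor SimpleAgent object] + [CachedActor]
  take SimplePool:  [SimplePool SimpleAgent SecureQueue object] + [SimpleAgent object] + [CachedActor SimpleAgent object] + [CachedActor]
  take CachedActor:  [SimpleAgent SecureQueue object] + [SimpleAgent object] + [CachedActor SimpleAgent object] + [CachedActor]
  take SimpleAgent:  [SimpleAgent SecureQueue object] + [SimpleAgent object] + [SimpleAgent object]
  take SecureQueue:  [SecureQueue object] + [object] + [object]
  take object:  [object] + [object] + [object]
MRO: SafePool SafeStore LazyCache RemoteEvent CachedCache LazyTask SimplePool CachedActor SimpleAgent SecureQueue object
super() in SimplePool.action on a SafePool instance goes to the class after SimplePool in SafePool's MRO: CachedActor.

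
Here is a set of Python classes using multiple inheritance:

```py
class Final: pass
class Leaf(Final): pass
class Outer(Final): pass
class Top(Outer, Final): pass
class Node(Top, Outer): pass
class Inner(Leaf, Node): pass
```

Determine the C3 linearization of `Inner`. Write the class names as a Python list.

[Inner, Leaf, Node, Top, Outer, Final, object]

L[Inner] = Inner + merge(L[Leaf], L[Node], [Leaf Node])
  take Leaf:  [Leaf Final object] + [Node Top Outer Final object] + [Leaf Node]
  take Node:  [Final object] + [Node Top Outer Final object] + [Node]
  take Top:  [Final object] + [Top Outer Final object]
  take Outer:  [Final object] + [Outer Final object]
  take Final:  [Final object] + [Final object]
  take object:  [object] + [object]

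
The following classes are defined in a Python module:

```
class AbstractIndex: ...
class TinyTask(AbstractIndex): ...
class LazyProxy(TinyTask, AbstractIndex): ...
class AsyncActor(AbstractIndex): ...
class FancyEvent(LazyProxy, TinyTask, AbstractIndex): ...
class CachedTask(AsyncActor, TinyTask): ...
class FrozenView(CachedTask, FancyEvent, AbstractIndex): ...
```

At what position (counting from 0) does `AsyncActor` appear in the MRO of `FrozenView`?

2

L[FrozenView] = FrozenView + merge(L[CachedTask], L[FancyEvent], L[AbstractIndex], [CachedTask FancyEvent AbstractIndex])
  take CachedTask:  [CachedTask AsyncActor TinyTask AbstractIndex object] + [FancyEvent LazyProxy TinyTask AbstractIndex object] + [AbstractIndex object] + [CachedTask FancyEvent AbstractIndex]
  take AsyncActor:  [AsyncActor TinyTask AbstractIndex object] + [FancyEvent LazyProxy TinyTask AbstractIndex object] + [AbstractIndex object] + [FancyEvent AbstractIndex]
  take FancyEvent:  [TinyTask AbstractIndex object] + [FancyEvent LazyProxy TinyTask AbstractIndex object] + [AbstractIndex object] + [FancyEvent AbstractIndex]
  take LazyProxy:  [TinyTask AbstractIndex object] + [LazyProxy TinyTask AbstractIndex object] + [AbstractIndex object] + [AbstractIndex]
  take TinyTask:  [TinyTask AbstractIndex object] + [TinyTask AbstractIndex object] + [AbstractIndex object] + [AbstractIndex]
  take AbstractIndex:  [AbstractIndex object] + [AbstractIndex object] + [AbstractIndex object] + [AbstractIndex]
  take object:  [object] + [object] + [object]
MRO: FrozenView CachedTask AsyncActor FancyEvent LazyProxy TinyTask AbstractIndex object
AsyncActor sits at index 2.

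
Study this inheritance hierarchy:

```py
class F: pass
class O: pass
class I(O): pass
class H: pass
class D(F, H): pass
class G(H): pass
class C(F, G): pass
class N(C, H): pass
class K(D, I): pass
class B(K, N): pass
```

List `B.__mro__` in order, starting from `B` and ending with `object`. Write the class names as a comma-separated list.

B, K, D, N, C, F, G, H, I, O, object

L[B] = B + merge(L[K], L[N], [K N])
  take K:  [K D F H I O object] + [N C F G H object] + [K N]
  take D:  [D F H I O object] + [N C F G H object] + [N]
  take N:  [F H I O object] + [N C F G H object] + [N]
  take C:  [F H I O object] + [C F G H object]
  take F:  [F H I O object] + [F G H object]
  take G:  [H I O object] + [G H object]
  take H:  [H I O object] + [H object]
  take I:  [I O object] + [object]
  take O:  [O object] + [object]
  take object:  [object] + [object]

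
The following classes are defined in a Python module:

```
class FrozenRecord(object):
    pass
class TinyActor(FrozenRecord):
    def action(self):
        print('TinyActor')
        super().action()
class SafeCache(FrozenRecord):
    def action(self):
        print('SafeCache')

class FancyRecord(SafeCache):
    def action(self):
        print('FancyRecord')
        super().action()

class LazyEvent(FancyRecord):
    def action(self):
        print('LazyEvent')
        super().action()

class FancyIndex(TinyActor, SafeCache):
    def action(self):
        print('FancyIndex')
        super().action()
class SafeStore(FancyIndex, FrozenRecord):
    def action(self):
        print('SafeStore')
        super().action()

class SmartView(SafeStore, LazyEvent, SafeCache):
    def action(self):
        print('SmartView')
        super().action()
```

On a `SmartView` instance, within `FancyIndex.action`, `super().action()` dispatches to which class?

L[SmartView] = SmartView + merge(L[SafeStore], L[LazyEvent], L[SafeCache], [SafeStore LazyEvent SafeCache])
  take SafeStore:  [SafeStore FancyIndex TinyActor SafeCache FrozenRecord object] + [LazyEvent FancyRecord SafeCache FrozenRecord object] + [SafeCache FrozenRecord object] + [SafeStore LazyEvent SafeCache]
  take FancyIndex:  [FancyIndex TinyActor SafeCache FrozenRecord object] + [LazyEvent FancyRecord SafeCache FrozenRecord object] + [SafeCache FrozenRecord object] + [LazyEvent SafeCache]
  take TinyActor:  [TinyActor SafeCache FrozenRecord object] + [LazyEvent FancyRecord SafeCache FrozenRecord object] + [SafeCache FrozenRecord object] + [LazyEvent SafeCache]
  take LazyEvent:  [SafeCache FrozenRecord object] + [LazyEvent FancyRecord SafeCache FrozenRecord object] + [SafeCache FrozenRecord object] + [LazyEvent SafeCache]
  take FancyRecord:  [SafeCache FrozenRecord object] + [FancyRecord SafeCache FrozenRecord object] + [SafeCache FrozenRecord object] + [SafeCache]
  take SafeCache:  [SafeCache FrozenRecord object] + [SafeCache FrozenRecord object] + [SafeCache FrozenRecord object] + [SafeCache]
  take FrozenRecord:  [FrozenRecord object] + [FrozenRecord object] + [FrozenRecord object]
  take object:  [object] + [object] + [object]
MRO: SmartView SafeStore FancyIndex TinyActor LazyEvent FancyRecord SafeCache FrozenRecord object
super() in FancyIndex.action on a SmartView instance goes to the class after FancyIndex in SmartView's MRO: TinyActor.

TinyActor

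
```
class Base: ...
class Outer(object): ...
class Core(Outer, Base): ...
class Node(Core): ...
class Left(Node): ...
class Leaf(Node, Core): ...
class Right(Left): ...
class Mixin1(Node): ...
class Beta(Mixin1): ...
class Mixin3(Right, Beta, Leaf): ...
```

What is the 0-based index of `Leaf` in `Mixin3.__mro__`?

L[Mixin3] = Mixin3 + merge(L[Right], L[Beta], L[Leaf], [Right Beta Leaf])
  take Right:  [Right Left Node Core Outer Base object] + [Beta Mixin1 Node Core Outer Base object] + [Leaf Node Core Outer Base object] + [Right Beta Leaf]
  take Left:  [Left Node Core Outer Base object] + [Beta Mixin1 Node Core Outer Base object] + [Leaf Node Core Outer Base object] + [Beta Leaf]
  take Beta:  [Node Core Outer Base object] + [Beta Mixin1 Node Core Outer Base object] + [Leaf Node Core Outer Base object] + [Beta Leaf]
  take Mixin1:  [Node Core Outer Base object] + [Mixin1 Node Core Outer Base object] + [Leaf Node Core Outer Base object] + [Leaf]
  take Leaf:  [Node Core Outer Base object] + [Node Core Outer Base object] + [Leaf Node Core Outer Base object] + [Leaf]
  take Node:  [Node Core Outer Base object] + [Node Core Outer Base object] + [Node Core Outer Base object]
  take Core:  [Core Outer Base object] + [Core Outer Base object] + [Core Outer Base object]
  take Outer:  [Outer Base object] + [Outer Base object] + [Outer Base object]
  take Base:  [Base object] + [Base object] + [Base object]
  take object:  [object] + [object] + [object]
MRO: Mixin3 Right Left Beta Mixin1 Leaf Node Core Outer Base object
Leaf sits at index 5.

5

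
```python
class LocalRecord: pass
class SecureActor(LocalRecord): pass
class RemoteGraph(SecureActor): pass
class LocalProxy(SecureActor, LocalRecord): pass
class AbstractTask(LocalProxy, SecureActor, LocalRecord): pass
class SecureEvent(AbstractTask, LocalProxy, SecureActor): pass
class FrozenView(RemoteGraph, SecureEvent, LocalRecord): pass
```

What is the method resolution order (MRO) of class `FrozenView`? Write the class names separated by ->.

L[FrozenView] = FrozenView + merge(L[RemoteGraph], L[SecureEvent], L[LocalRecord], [RemoteGraph SecureEvent LocalRecord])
  take RemoteGraph:  [RemoteGraph SecureActor LocalRecord object] + [SecureEvent AbstractTask LocalProxy SecureActor LocalRecord object] + [LocalRecord object] + [RemoteGraph SecureEvent LocalRecord]
  take SecureEvent:  [SecureActor LocalRecord object] + [SecureEvent AbstractTask LocalProxy SecureActor LocalRecord object] + [LocalRecord object] + [SecureEvent LocalRecord]
  take AbstractTask:  [SecureActor LocalRecord object] + [AbstractTask LocalProxy SecureActor LocalRecord object] + [LocalRecord object] + [LocalRecord]
  take LocalProxy:  [SecureActor LocalRecord object] + [LocalProxy SecureActor LocalRecord object] + [LocalRecord object] + [LocalRecord]
  take SecureActor:  [SecureActor LocalRecord object] + [SecureActor LocalRecord object] + [LocalRecord object] + [LocalRecord]
  take LocalRecord:  [LocalRecord object] + [LocalRecord object] + [LocalRecord object] + [LocalRecord]
  take object:  [object] + [object] + [object]

FrozenView -> RemoteGraph -> SecureEvent -> AbstractTask -> LocalProxy -> SecureActor -> LocalRecord -> object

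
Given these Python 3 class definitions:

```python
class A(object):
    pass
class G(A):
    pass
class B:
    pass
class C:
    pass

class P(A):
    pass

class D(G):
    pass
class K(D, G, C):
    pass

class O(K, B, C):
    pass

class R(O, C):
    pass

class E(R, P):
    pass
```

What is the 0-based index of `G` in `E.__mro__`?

5

L[E] = E + merge(L[R], L[P], [R P])
  take R:  [R O K D G A B C object] + [P A object] + [R P]
  take O:  [O K D G A B C object] + [P A object] + [P]
  take K:  [K D G A B C object] + [P A object] + [P]
  take D:  [D G A B C object] + [P A object] + [P]
  take G:  [G A B C object] + [P A object] + [P]
  take P:  [A B C object] + [P A object] + [P]
  take A:  [A B C object] + [A object]
  take B:  [B C object] + [object]
  take C:  [C object] + [object]
  take object:  [object] + [object]
MRO: E R O K D G P A B C object
G sits at index 5.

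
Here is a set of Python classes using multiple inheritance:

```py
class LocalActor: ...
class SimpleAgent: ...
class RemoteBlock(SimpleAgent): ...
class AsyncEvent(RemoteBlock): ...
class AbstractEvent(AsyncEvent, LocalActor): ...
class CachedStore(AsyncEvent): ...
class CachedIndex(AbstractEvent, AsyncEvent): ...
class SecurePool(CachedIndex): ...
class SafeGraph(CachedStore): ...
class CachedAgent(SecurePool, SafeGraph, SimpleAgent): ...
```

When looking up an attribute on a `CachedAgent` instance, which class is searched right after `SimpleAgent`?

LocalActor

L[CachedAgent] = CachedAgent + merge(L[SecurePool], L[SafeGraph], L[SimpleAgent], [SecurePool SafeGraph SimpleAgent])
  take SecurePool:  [SecurePool CachedIndex AbstractEvent AsyncEvent RemoteBlock SimpleAgent LocalActor object] + [SafeGraph CachedStore AsyncEvent RemoteBlock SimpleAgent object] + [SimpleAgent object] + [SecurePool SafeGraph SimpleAgent]
  take CachedIndex:  [CachedIndex AbstractEvent AsyncEvent RemoteBlock SimpleAgent LocalActor object] + [SafeGraph CachedStore AsyncEvent RemoteBlock SimpleAgent object] + [SimpleAgent object] + [SafeGraph SimpleAgent]
  take AbstractEvent:  [AbstractEvent AsyncEvent RemoteBlock SimpleAgent LocalActor object] + [SafeGraph CachedStore AsyncEvent RemoteBlock SimpleAgent object] + [SimpleAgent object] + [SafeGraph SimpleAgent]
  take SafeGraph:  [AsyncEvent RemoteBlock SimpleAgent LocalActor object] + [SafeGraph CachedStore AsyncEvent RemoteBlock SimpleAgent object] + [SimpleAgent object] + [SafeGraph SimpleAgent]
  take CachedStore:  [AsyncEvent RemoteBlock SimpleAgent LocalActor object] + [CachedStore AsyncEvent RemoteBlock SimpleAgent object] + [SimpleAgent object] + [SimpleAgent]
  take AsyncEvent:  [AsyncEvent RemoteBlock SimpleAgent LocalActor object] + [AsyncEvent RemoteBlock SimpleAgent object] + [SimpleAgent object] + [SimpleAgent]
  take RemoteBlock:  [RemoteBlock SimpleAgent LocalActor object] + [RemoteBlock SimpleAgent object] + [SimpleAgent object] + [SimpleAgent]
  take SimpleAgent:  [SimpleAgent LocalActor object] + [SimpleAgent object] + [SimpleAgent object] + [SimpleAgent]
  take LocalActor:  [LocalActor object] + [object] + [object]
  take object:  [object] + [object] + [object]
MRO: CachedAgent SecurePool CachedIndex AbstractEvent SafeGraph CachedStore AsyncEvent RemoteBlock SimpleAgent LocalActor object
SimpleAgent is at position 8; next is LocalActor.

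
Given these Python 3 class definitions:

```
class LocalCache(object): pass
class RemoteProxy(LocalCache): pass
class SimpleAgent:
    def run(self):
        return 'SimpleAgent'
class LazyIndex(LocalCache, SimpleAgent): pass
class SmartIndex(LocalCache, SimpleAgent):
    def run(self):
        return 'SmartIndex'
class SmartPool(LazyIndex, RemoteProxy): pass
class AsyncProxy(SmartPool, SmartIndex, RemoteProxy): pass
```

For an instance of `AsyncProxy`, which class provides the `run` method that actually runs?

SmartIndex

L[AsyncProxy] = AsyncProxy + merge(L[SmartPool], L[SmartIndex], L[RemoteProxy], [SmartPool SmartIndex RemoteProxy])
  take SmartPool:  [SmartPool LazyIndex RemoteProxy LocalCache SimpleAgent object] + [SmartIndex LocalCache SimpleAgent object] + [RemoteProxy LocalCache object] + [SmartPool SmartIndex RemoteProxy]
  take LazyIndex:  [LazyIndex RemoteProxy LocalCache SimpleAgent object] + [SmartIndex LocalCache SimpleAgent object] + [RemoteProxy LocalCache object] + [SmartIndex RemoteProxy]
  take SmartIndex:  [RemoteProxy LocalCache SimpleAgent object] + [SmartIndex LocalCache SimpleAgent object] + [RemoteProxy LocalCache object] + [SmartIndex RemoteProxy]
  take RemoteProxy:  [RemoteProxy LocalCache SimpleAgent object] + [LocalCache SimpleAgent object] + [RemoteProxy LocalCache object] + [RemoteProxy]
  take LocalCache:  [LocalCache SimpleAgent object] + [LocalCache SimpleAgent object] + [LocalCache object]
  take SimpleAgent:  [SimpleAgent object] + [SimpleAgent object] + [object]
  take object:  [object] + [object] + [object]
MRO: AsyncProxy SmartPool LazyIndex SmartIndex RemoteProxy LocalCache SimpleAgent object
run is defined in: SimpleAgent, SmartIndex. First along the MRO is SmartIndex.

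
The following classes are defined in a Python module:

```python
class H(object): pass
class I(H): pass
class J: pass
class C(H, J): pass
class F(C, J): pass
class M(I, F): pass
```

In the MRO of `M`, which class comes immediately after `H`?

J

L[M] = M + merge(L[I], L[F], [I F])
  take I:  [I H object] + [F C H J object] + [I F]
  take F:  [H object] + [F C H J object] + [F]
  take C:  [H object] + [C H J object]
  take H:  [H object] + [H J object]
  take J:  [object] + [J object]
  take object:  [object] + [object]
MRO: M I F C H J object
H is at position 4; next is J.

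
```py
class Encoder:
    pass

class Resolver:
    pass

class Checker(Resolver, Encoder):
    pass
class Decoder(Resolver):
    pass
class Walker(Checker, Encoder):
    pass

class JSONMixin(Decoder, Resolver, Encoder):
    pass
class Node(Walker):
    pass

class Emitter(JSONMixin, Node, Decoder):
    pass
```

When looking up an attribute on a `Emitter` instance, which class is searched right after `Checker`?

Resolver

L[Emitter] = Emitter + merge(L[JSONMixin], L[Node], L[Decoder], [JSONMixin Node Decoder])
  take JSONMixin:  [JSONMixin Decoder Resolver Encoder object] + [Node Walker Checker Resolver Encoder object] + [Decoder Resolver object] + [JSONMixin Node Decoder]
  take Node:  [Decoder Resolver Encoder object] + [Node Walker Checker Resolver Encoder object] + [Decoder Resolver object] + [Node Decoder]
  take Decoder:  [Decoder Resolver Encoder object] + [Walker Checker Resolver Encoder object] + [Decoder Resolver object] + [Decoder]
  take Walker:  [Resolver Encoder object] + [Walker Checker Resolver Encoder object] + [Resolver object]
  take Checker:  [Resolver Encoder object] + [Checker Resolver Encoder object] + [Resolver object]
  take Resolver:  [Resolver Encoder object] + [Resolver Encoder object] + [Resolver object]
  take Encoder:  [Encoder object] + [Encoder object] + [object]
  take object:  [object] + [object] + [object]
MRO: Emitter JSONMixin Node Decoder Walker Checker Resolver Encoder object
Checker is at position 5; next is Resolver.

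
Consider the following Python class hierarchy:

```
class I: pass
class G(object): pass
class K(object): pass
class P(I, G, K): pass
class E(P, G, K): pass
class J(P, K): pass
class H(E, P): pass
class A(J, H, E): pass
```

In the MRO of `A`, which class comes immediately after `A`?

L[A] = A + merge(L[J], L[H], L[E], [J H E])
  take J:  [J P I G K object] + [H E P I G K object] + [E P I G K object] + [J H E]
  take H:  [P I G K object] + [H E P I G K object] + [E P I G K object] + [H E]
  take E:  [P I G K object] + [E P I G K object] + [E P I G K object] + [E]
  take P:  [P I G K object] + [P I G K object] + [P I G K object]
  take I:  [I G K object] + [I G K object] + [I G K object]
  take G:  [G K object] + [G K object] + [G K object]
  take K:  [K object] + [K object] + [K object]
  take object:  [object] + [object] + [object]
MRO: A J H E P I G K object
A is at position 0; next is J.

J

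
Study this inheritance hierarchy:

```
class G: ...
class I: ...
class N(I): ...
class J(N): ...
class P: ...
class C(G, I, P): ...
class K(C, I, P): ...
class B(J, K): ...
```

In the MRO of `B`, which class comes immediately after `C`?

G

L[B] = B + merge(L[J], L[K], [J K])
  take J:  [J N I object] + [K C G I P object] + [J K]
  take N:  [N I object] + [K C G I P object] + [K]
  take K:  [I object] + [K C G I P object] + [K]
  take C:  [I object] + [C G I P object]
  take G:  [I object] + [G I P object]
  take I:  [I object] + [I P object]
  take P:  [object] + [P object]
  take object:  [object] + [object]
MRO: B J N K C G I P object
C is at position 4; next is G.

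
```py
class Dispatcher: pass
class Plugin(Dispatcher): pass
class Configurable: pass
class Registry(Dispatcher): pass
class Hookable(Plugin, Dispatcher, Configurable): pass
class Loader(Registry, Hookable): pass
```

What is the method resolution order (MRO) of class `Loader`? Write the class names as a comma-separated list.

L[Loader] = Loader + merge(L[Registry], L[Hookable], [Registry Hookable])
  take Registry:  [Registry Dispatcher object] + [Hookable Plugin Dispatcher Configurable object] + [Registry Hookable]
  take Hookable:  [Dispatcher object] + [Hookable Plugin Dispatcher Configurable object] + [Hookable]
  take Plugin:  [Dispatcher object] + [Plugin Dispatcher Configurable object]
  take Dispatcher:  [Dispatcher object] + [Dispatcher Configurable object]
  take Configurable:  [object] + [Configurable object]
  take object:  [object] + [object]

Loader, Registry, Hookable, Plugin, Dispatcher, Configurable, object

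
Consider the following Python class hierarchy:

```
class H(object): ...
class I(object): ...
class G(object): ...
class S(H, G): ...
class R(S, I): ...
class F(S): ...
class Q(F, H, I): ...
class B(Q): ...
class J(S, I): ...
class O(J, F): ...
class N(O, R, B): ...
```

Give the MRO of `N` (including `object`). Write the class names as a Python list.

L[N] = N + merge(L[O], L[R], L[B], [O R B])
  take O:  [O J F S H G I object] + [R S H G I object] + [B Q F S H G I object] + [O R B]
  take J:  [J F S H G I object] + [R S H G I object] + [B Q F S H G I object] + [R B]
  take R:  [F S H G I object] + [R S H G I object] + [B Q F S H G I object] + [R B]
  take B:  [F S H G I object] + [S H G I object] + [B Q F S H G I object] + [B]
  take Q:  [F S H G I object] + [S H G I object] + [Q F S H G I object]
  take F:  [F S H G I object] + [S H G I object] + [F S H G I object]
  take S:  [S H G I object] + [S H G I object] + [S H G I object]
  take H:  [H G I object] + [H G I object] + [H G I object]
  take G:  [G I object] + [G I object] + [G I object]
  take I:  [I object] + [I object] + [I object]
  take object:  [object] + [object] + [object]

[N, O, J, R, B, Q, F, S, H, G, I, object]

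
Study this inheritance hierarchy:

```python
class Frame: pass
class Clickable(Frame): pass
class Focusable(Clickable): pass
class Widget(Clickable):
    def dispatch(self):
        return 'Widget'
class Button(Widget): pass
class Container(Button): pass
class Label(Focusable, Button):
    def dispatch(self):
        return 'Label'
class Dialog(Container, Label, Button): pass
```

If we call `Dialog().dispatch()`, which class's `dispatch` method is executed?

L[Dialog] = Dialog + merge(L[Container], L[Label], L[Button], [Container Label Button])
  take Container:  [Container Button Widget Clickable Frame object] + [Label Focusable Button Widget Clickable Frame object] + [Button Widget Clickable Frame object] + [Container Label Button]
  take Label:  [Button Widget Clickable Frame object] + [Label Focusable Button Widget Clickable Frame object] + [Button Widget Clickable Frame object] + [Label Button]
  take Focusable:  [Button Widget Clickable Frame object] + [Focusable Button Widget Clickable Frame object] + [Button Widget Clickable Frame object] + [Button]
  take Button:  [Button Widget Clickable Frame object] + [Button Widget Clickable Frame object] + [Button Widget Clickable Frame object] + [Button]
  take Widget:  [Widget Clickable Frame object] + [Widget Clickable Frame object] + [Widget Clickable Frame object]
  take Clickable:  [Clickable Frame object] + [Clickable Frame object] + [Clickable Frame object]
  take Frame:  [Frame object] + [Frame object] + [Frame object]
  take object:  [object] + [object] + [object]
MRO: Dialog Container Label Focusable Button Widget Clickable Frame object
dispatch is defined in: Label, Widget. First along the MRO is Label.

Label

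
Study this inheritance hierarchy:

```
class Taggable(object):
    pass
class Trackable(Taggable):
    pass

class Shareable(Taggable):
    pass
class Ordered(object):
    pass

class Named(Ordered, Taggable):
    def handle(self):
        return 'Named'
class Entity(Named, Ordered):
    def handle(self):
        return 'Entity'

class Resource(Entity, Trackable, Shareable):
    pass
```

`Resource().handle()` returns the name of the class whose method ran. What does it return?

L[Resource] = Resource + merge(L[Entity], L[Trackable], L[Shareable], [Entity Trackable Shareable])
  take Entity:  [Entity Named Ordered Taggable object] + [Trackable Taggable object] + [Shareable Taggable object] + [Entity Trackable Shareable]
  take Named:  [Named Ordered Taggable object] + [Trackable Taggable object] + [Shareable Taggable object] + [Trackable Shareable]
  take Ordered:  [Ordered Taggable object] + [Trackable Taggable object] + [Shareable Taggable object] + [Trackable Shareable]
  take Trackable:  [Taggable object] + [Trackable Taggable object] + [Shareable Taggable object] + [Trackable Shareable]
  take Shareable:  [Taggable object] + [Taggable object] + [Shareable Taggable object] + [Shareable]
  take Taggable:  [Taggable object] + [Taggable object] + [Taggable object]
  take object:  [object] + [object] + [object]
MRO: Resource Entity Named Ordered Trackable Shareable Taggable object
handle is defined in: Entity, Named. First along the MRO is Entity.

Entity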